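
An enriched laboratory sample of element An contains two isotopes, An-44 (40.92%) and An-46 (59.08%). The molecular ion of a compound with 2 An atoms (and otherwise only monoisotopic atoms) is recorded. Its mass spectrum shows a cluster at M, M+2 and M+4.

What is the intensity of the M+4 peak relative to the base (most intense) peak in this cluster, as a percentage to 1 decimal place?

Term probabilities: M 0.1674, M+2 0.4835, M+4 0.3490. Base peak = M+2.
P(M+2) = C(2,1) × 0.4092^1 × 0.5908^1 = 2 × 0.4092 × 0.5908 = 0.483511 (base)
P(M+4) = C(2,2) × 0.4092^0 × 0.5908^2 = 1 × 1.0000 × 0.34904464 = 0.349045
Relative intensity = 0.349045 / 0.483511 × 100 = 72.2

72.2%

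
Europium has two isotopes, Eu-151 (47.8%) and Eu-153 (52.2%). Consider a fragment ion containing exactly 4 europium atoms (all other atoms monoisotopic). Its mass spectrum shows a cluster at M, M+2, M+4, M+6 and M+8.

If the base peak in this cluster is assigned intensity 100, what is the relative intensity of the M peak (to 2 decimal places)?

(0.478 + 0.522)^4 gives M 0.0522, M+2 0.2280, M+4 0.3735, M+6 0.2720, M+8 0.0742; the largest is M+4.
P(M+4) = C(4,2) × 0.478^2 × 0.522^2 = 6 × 0.228484 × 0.272484 = 0.373549 (base)
P(M) = C(4,0) × 0.478^4 × 0.522^0 = 1 × 0.05220494 × 1.0000 = 0.052205
Relative intensity = 0.052205 / 0.373549 × 100 = 13.98

13.98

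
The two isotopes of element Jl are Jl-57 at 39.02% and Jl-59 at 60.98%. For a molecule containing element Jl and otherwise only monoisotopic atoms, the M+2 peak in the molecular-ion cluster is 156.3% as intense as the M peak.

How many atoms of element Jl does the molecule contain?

For n independent Jl atoms, I(M+2)/I(M) = n · (abundance Jl-59) / (abundance Jl-57) = n · 0.6098/0.3902.
n = 1.563 × 0.3902/0.6098 = 1.00 ≈ 1

1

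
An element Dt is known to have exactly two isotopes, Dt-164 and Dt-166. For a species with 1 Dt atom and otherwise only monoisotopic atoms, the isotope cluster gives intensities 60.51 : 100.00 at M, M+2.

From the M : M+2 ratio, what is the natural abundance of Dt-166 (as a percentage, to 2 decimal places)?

Let p = fractional abundance of Dt-164. I(M+2)/I(M) = [C(1,1)·p^0·(1−p)] / p^1 = 1·(1−p)/p = 100.00/60.51 = 1.6526
(1−p)/p = 1.6526/1 = 1.6526  ⇒  p = 1/(1 + 1.6526) = 0.3770
Dt-164: 37.70%, Dt-166: 62.30%.

62.30%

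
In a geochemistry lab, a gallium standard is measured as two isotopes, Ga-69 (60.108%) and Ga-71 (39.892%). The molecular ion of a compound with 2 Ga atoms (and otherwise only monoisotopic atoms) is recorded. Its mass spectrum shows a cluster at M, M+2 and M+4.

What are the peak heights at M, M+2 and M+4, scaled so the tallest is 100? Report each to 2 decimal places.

75.34 : 100.00 : 33.18

Expanding (0.60108 + 0.39892)^2:
P(M) = 0.60108^2 = 0.361297
P(M+2) = 2 × 0.60108^1 × 0.39892^1 = 0.479566
P(M+4) = 0.39892^2 = 0.159137
The M+2 peak is largest (0.479566); scaling to 100 gives 75.34 : 100.00 : 33.18.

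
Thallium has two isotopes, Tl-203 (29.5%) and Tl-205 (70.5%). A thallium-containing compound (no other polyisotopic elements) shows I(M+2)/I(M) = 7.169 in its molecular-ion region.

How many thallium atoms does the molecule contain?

With n Tl atoms, P(M+2)/P(M) = C(n,1)·p^(n−1)q / p^n = n·q/p = n · 0.705/0.295.
n = 7.169 × 0.295/0.705 = 3.00 ≈ 3

3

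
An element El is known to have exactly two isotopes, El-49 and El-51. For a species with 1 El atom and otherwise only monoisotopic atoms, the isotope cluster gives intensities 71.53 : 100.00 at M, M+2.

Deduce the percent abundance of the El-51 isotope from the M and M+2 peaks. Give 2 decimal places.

58.30%

Let p = fractional abundance of El-49. I(M+2)/I(M) = [C(1,1)·p^0·(1−p)] / p^1 = 1·(1−p)/p = 100.00/71.53 = 1.3980
(1−p)/p = 1.3980/1 = 1.3980  ⇒  p = 1/(1 + 1.3980) = 0.4170
El-49: 41.70%, El-51: 58.30%.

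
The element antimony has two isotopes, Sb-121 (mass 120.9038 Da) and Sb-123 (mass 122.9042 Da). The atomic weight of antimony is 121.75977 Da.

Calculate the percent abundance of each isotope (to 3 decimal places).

Sb-121: 57.210%, Sb-123: 42.790%

Writing the weighted mean with unknown fraction x of Sb-121:
120.9038·x + 122.9042·(1 − x) = 121.75977
(120.9038 − 122.9042)·x = 121.75977 − 122.9042
x = -1.14443 / -2.0004 = 0.57210 → 57.210% Sb-121, 42.790% Sb-123.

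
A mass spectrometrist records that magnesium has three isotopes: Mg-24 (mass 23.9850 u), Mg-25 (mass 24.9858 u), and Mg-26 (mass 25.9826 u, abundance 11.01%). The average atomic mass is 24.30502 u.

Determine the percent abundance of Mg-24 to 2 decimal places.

78.99%

The remaining 88.99% is split between Mg-24 (fraction x) and Mg-25 (fraction 0.8899 − x).
Substituting: 23.9850x + 24.9858(0.8899 − x) = 21.44433574
(23.9850 − 24.9858)x = -0.79052768  ⇒  x = 0.78990, y = 0.10000
Mg-24: 78.99%, Mg-25: 10.00%.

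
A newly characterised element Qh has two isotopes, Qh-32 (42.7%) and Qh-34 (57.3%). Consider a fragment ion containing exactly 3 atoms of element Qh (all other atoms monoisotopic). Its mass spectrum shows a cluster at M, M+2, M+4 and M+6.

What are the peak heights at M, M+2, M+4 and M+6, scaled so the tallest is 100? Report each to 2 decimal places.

18.51 : 74.52 : 100.00 : 44.73

Each Qh atom is independently Qh-32 (p = 0.427) or Qh-34 (q = 0.573); the cluster is the binomial expansion (p + q)^3.
P(M) = 0.427^3 = 0.077854
P(M+2) = 3 × 0.427^2 × 0.573^1 = 0.313424
P(M+4) = 3 × 0.427^1 × 0.573^2 = 0.420589
P(M+6) = 0.573^3 = 0.188133
The M+4 peak is largest (0.420589); scaling to 100 gives 18.51 : 74.52 : 100.00 : 44.73.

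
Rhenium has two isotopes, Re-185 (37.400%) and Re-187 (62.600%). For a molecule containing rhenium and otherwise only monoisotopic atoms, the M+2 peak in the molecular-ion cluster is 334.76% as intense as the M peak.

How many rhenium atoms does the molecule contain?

2

For n independent Re atoms, I(M+2)/I(M) = n · (abundance Re-187) / (abundance Re-185) = n · 0.62600/0.37400.
n = 3.3476 × 0.37400/0.62600 = 2.00 ≈ 2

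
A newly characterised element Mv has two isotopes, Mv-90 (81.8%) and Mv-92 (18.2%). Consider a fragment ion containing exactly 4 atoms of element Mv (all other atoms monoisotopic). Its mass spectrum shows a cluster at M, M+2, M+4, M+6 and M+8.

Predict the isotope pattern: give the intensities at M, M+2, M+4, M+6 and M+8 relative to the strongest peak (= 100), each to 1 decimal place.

100.0 : 89.0 : 29.7 : 4.4 : 0.2

Expanding (0.818 + 0.182)^4:
P(M) = 0.818^4 = 0.447727
P(M+2) = 4 × 0.818^3 × 0.182^1 = 0.398466
P(M+4) = 6 × 0.818^2 × 0.182^2 = 0.132984
P(M+6) = 4 × 0.818^1 × 0.182^3 = 0.019725
P(M+8) = 0.182^4 = 0.001097
The M peak is largest (0.447727); scaling to 100 gives 100.0 : 89.0 : 29.7 : 4.4 : 0.2.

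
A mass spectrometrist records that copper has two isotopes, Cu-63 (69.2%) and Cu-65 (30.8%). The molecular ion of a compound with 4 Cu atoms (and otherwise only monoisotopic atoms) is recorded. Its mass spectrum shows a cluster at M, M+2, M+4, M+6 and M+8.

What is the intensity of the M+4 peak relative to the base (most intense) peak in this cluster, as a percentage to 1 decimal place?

Binomial terms of (0.692 + 0.308)^4: M 0.2293, M+2 0.4083, M+4 0.2726, M+6 0.0809, M+8 0.0090 → M+2 is the base peak.
P(M+2) = C(4,1) × 0.692^3 × 0.308^1 = 4 × 0.33137389 × 0.3080 = 0.408253 (base)
P(M+4) = C(4,2) × 0.692^2 × 0.308^2 = 6 × 0.478864 × 0.094864 = 0.272562
Relative intensity = 0.272562 / 0.408253 × 100 = 66.8

66.8%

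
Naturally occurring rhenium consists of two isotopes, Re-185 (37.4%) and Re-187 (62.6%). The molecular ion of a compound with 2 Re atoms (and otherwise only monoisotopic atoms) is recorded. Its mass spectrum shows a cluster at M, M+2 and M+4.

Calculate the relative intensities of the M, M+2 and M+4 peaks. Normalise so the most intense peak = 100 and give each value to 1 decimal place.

29.9 : 100.0 : 83.7

Each Re atom is independently Re-185 (p = 0.374) or Re-187 (q = 0.626); the cluster is the binomial expansion (p + q)^2.
P(M) = 0.374^2 = 0.139876
P(M+2) = 2 × 0.374^1 × 0.626^1 = 0.468248
P(M+4) = 0.626^2 = 0.391876
The M+2 peak is largest (0.468248); scaling to 100 gives 29.9 : 100.0 : 83.7.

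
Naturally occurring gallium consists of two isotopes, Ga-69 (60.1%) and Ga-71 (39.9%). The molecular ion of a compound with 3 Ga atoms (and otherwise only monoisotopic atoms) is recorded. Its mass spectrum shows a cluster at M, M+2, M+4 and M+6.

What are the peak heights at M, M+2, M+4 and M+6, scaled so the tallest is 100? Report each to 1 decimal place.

The 3 Ga atoms are independent, so intensities follow the terms of (0.601 + 0.399)^3.
P(M) = 0.601^3 = 0.217082
P(M+2) = 3 × 0.601^2 × 0.399^1 = 0.432358
P(M+4) = 3 × 0.601^1 × 0.399^2 = 0.287039
P(M+6) = 0.399^3 = 0.063521
The M+2 peak is largest (0.432358); scaling to 100 gives 50.2 : 100.0 : 66.4 : 14.7.

50.2 : 100.0 : 66.4 : 14.7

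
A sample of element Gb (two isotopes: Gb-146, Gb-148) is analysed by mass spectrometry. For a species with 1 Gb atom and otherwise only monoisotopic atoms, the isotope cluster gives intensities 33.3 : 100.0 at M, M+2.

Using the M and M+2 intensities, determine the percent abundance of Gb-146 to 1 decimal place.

25.0%

If p is the fraction of Gb that is Gb-146, then I(M+2)/I(M) = [C(1,1)·p^0·(1−p)] / p^1 = 1·(1−p)/p = 100.0/33.3 = 3.0030
(1−p)/p = 3.0030/1 = 3.0030  ⇒  p = 1/(1 + 3.0030) = 0.2498
Gb-146: 25.0%, Gb-148: 75.0%.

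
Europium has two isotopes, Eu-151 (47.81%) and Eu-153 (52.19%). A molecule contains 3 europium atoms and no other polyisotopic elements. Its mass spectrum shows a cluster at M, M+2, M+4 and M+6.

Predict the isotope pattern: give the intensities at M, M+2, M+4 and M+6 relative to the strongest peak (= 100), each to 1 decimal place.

28.0 : 91.6 : 100.0 : 36.4

Expanding (0.4781 + 0.5219)^3:
P(M) = 0.4781^3 = 0.109284
P(M+2) = 3 × 0.4781^2 × 0.5219^1 = 0.357887
P(M+4) = 3 × 0.4781^1 × 0.5219^2 = 0.390674
P(M+6) = 0.5219^3 = 0.142155
The M+4 peak is largest (0.390674); scaling to 100 gives 28.0 : 91.6 : 100.0 : 36.4.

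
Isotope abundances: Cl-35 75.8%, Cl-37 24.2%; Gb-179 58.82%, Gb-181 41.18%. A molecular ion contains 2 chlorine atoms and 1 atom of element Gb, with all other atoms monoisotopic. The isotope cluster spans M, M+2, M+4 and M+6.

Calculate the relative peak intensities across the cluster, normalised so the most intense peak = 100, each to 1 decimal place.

74.7 : 100.0 : 41.0 : 5.3

Chlorine pattern (n=2): 0.574564 : 0.366872 : 0.058564
Element Gb pattern (n=1): 0.5882 : 0.4118
Convolve the two distributions (both contribute in 2-u steps):
  M: 0.574564×0.5882 = 0.337959
  M+2: 0.574564×0.4118 + 0.366872×0.5882 = 0.452400
  M+4: 0.366872×0.4118 + 0.058564×0.5882 = 0.185525
  M+6: 0.058564×0.4118 = 0.024117
Scale to base peak (0.452400) = 100: 74.7 : 100.0 : 41.0 : 5.3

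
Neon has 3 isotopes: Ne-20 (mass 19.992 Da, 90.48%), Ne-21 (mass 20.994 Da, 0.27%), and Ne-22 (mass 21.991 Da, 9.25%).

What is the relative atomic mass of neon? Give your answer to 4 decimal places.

20.1796 Da

The abundance-weighted mean is 0.9048 × 19.992 + 0.0027 × 20.994 + 0.0925 × 21.991
= 18.08876 + 0.05668 + 2.03417 = 20.17961 Da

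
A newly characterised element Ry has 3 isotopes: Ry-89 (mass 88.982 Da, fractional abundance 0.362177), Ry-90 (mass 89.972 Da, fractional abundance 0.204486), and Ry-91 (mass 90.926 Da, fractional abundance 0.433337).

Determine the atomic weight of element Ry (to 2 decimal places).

Average mass = Σ (abundance × isotope mass) = 0.362177 × 88.982 + 0.204486 × 89.972 + 0.433337 × 90.926
= 32.2272 + 18.3980 + 39.4016 = 90.0268 Da

90.03 Da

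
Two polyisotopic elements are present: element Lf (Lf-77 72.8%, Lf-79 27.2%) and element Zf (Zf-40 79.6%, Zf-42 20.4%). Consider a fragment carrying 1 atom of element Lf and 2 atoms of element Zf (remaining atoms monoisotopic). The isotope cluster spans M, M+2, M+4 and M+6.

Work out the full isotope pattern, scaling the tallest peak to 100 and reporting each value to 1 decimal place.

100.0 : 88.6 : 25.7 : 2.5

Element Lf pattern (n=1): 0.7280 : 0.2720
Element Zf pattern (n=2): 0.633616 : 0.324768 : 0.041616
Convolve the two distributions (both contribute in 2-u steps):
  M: 0.7280×0.633616 = 0.461272
  M+2: 0.7280×0.324768 + 0.2720×0.633616 = 0.408775
  M+4: 0.7280×0.041616 + 0.2720×0.324768 = 0.118633
  M+6: 0.2720×0.041616 = 0.011320
Scale to base peak (0.461272) = 100: 100.0 : 88.6 : 25.7 : 2.5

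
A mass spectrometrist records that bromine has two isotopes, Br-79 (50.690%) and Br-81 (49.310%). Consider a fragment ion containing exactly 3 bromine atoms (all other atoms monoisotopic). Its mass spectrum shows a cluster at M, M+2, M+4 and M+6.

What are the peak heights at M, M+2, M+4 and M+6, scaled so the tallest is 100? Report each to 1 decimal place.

34.3 : 100.0 : 97.3 : 31.5

Each Br atom is independently Br-79 (p = 0.50690) or Br-81 (q = 0.49310); the cluster is the binomial expansion (p + q)^3.
P(M) = 0.50690^3 = 0.130247
P(M+2) = 3 × 0.50690^2 × 0.49310^1 = 0.380103
P(M+4) = 3 × 0.50690^1 × 0.49310^2 = 0.369755
P(M+6) = 0.49310^3 = 0.119896
The M+2 peak is largest (0.380103); scaling to 100 gives 34.3 : 100.0 : 97.3 : 31.5.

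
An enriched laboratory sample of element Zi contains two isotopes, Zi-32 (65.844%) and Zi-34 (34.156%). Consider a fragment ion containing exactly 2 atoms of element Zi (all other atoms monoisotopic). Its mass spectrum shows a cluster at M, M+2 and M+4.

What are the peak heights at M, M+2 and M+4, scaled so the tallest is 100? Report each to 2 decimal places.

96.39 : 100.00 : 25.94

Each Zi atom is independently Zi-32 (p = 0.65844) or Zi-34 (q = 0.34156); the cluster is the binomial expansion (p + q)^2.
P(M) = 0.65844^2 = 0.433543
P(M+2) = 2 × 0.65844^1 × 0.34156^1 = 0.449794
P(M+4) = 0.34156^2 = 0.116663
The M+2 peak is largest (0.449794); scaling to 100 gives 96.39 : 100.00 : 25.94.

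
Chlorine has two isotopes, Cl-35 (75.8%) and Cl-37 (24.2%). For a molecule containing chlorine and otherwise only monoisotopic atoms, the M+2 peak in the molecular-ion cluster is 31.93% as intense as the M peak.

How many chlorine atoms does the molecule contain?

The M+2/M ratio from n Cl atoms is n · q/p = n · 0.242/0.758.
n = 0.3193 × 0.758/0.242 = 1.00 ≈ 1

1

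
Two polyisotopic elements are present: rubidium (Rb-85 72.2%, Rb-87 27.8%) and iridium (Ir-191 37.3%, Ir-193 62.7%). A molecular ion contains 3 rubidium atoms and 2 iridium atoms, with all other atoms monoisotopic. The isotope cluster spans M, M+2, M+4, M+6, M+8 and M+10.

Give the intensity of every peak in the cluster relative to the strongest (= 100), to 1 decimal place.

Rubidium pattern (n=3): 0.37636705 : 0.43475086 : 0.16739714 : 0.02148495
Iridium pattern (n=2): 0.139129 : 0.467742 : 0.393129
Convolve the two distributions (both contribute in 2-u steps):
  M: 0.37636705×0.139129 = 0.052364
  M+2: 0.37636705×0.467742 + 0.43475086×0.139129 = 0.236529
  M+4: 0.37636705×0.393129 + 0.43475086×0.467742 + 0.16739714×0.139129 = 0.374602
  M+6: 0.43475086×0.393129 + 0.16739714×0.467742 + 0.02148495×0.139129 = 0.252201
  M+8: 0.16739714×0.393129 + 0.02148495×0.467742 = 0.075858
  M+10: 0.02148495×0.393129 = 0.008446
Scale to base peak (0.374602) = 100: 14.0 : 63.1 : 100.0 : 67.3 : 20.3 : 2.3

14.0 : 63.1 : 100.0 : 67.3 : 20.3 : 2.3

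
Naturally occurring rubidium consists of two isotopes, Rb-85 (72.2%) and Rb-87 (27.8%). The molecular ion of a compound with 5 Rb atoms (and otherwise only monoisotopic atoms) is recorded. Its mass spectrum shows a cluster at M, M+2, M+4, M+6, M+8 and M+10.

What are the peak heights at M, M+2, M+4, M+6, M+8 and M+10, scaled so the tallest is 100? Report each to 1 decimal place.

The 5 Rb atoms are independent, so intensities follow the terms of (0.722 + 0.278)^5.
P(M) = 0.722^5 = 0.196194
P(M+2) = 5 × 0.722^4 × 0.278^1 = 0.377714
P(M+4) = 10 × 0.722^3 × 0.278^2 = 0.290872
P(M+6) = 10 × 0.722^2 × 0.278^3 = 0.111998
P(M+8) = 5 × 0.722^1 × 0.278^4 = 0.021562
P(M+10) = 0.278^5 = 0.001660
The M+2 peak is largest (0.377714); scaling to 100 gives 51.9 : 100.0 : 77.0 : 29.7 : 5.7 : 0.4.

51.9 : 100.0 : 77.0 : 29.7 : 5.7 : 0.4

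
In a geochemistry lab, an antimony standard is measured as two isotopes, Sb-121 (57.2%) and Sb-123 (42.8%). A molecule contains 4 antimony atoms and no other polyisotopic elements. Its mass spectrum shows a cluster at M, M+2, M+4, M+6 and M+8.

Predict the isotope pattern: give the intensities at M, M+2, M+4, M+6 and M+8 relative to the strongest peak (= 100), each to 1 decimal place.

29.8 : 89.1 : 100.0 : 49.9 : 9.3

Expanding (0.572 + 0.428)^4:
P(M) = 0.572^4 = 0.107049
P(M+2) = 4 × 0.572^3 × 0.428^1 = 0.320400
P(M+4) = 6 × 0.572^2 × 0.428^2 = 0.359609
P(M+6) = 4 × 0.572^1 × 0.428^3 = 0.179385
P(M+8) = 0.428^4 = 0.033556
The M+4 peak is largest (0.359609); scaling to 100 gives 29.8 : 89.1 : 100.0 : 49.9 : 9.3.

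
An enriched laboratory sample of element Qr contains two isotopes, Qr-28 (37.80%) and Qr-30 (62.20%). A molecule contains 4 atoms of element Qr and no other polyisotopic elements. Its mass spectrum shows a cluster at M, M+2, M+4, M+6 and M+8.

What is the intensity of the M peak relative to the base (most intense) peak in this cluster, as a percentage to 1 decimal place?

Term probabilities: M 0.0204, M+2 0.1344, M+4 0.3317, M+6 0.3639, M+8 0.1497. Base peak = M+6.
P(M+6) = C(4,3) × 0.3780^1 × 0.6220^3 = 4 × 0.3780 × 0.24064185 = 0.363850 (base)
P(M) = C(4,0) × 0.3780^4 × 0.6220^0 = 1 × 0.02041584 × 1.0000 = 0.020416
Relative intensity = 0.020416 / 0.363850 × 100 = 5.6

5.6%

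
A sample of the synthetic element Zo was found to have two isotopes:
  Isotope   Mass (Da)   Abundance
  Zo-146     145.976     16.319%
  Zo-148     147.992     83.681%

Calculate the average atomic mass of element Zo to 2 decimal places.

Weight each isotope mass by its fractional abundance: 0.16319 × 145.976 + 0.83681 × 147.992
= 23.8218 + 123.8412 = 147.6630 Da

147.66 Da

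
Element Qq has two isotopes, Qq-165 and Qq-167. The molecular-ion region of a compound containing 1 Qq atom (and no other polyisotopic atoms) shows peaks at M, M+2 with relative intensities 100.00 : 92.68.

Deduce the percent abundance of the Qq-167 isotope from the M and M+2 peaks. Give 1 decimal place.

48.1%

If p is the fraction of Qq that is Qq-165, then I(M+2)/I(M) = [C(1,1)·p^0·(1−p)] / p^1 = 1·(1−p)/p = 92.68/100.00 = 0.9268
(1−p)/p = 0.9268/1 = 0.9268  ⇒  p = 1/(1 + 0.9268) = 0.5190
Qq-165: 51.9%, Qq-167: 48.1%.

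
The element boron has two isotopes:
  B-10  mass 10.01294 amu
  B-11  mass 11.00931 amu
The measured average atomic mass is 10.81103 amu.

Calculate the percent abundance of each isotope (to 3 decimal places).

Let x be the fractional abundance of B-10; then B-11 has abundance 1 − x.
10.01294·x + 11.00931·(1 − x) = 10.81103
(10.01294 − 11.00931)·x = 10.81103 − 11.00931
x = -0.19828 / -0.99637 = 0.19900 → 19.900% B-10, 80.100% B-11.

B-10: 19.900%, B-11: 80.100%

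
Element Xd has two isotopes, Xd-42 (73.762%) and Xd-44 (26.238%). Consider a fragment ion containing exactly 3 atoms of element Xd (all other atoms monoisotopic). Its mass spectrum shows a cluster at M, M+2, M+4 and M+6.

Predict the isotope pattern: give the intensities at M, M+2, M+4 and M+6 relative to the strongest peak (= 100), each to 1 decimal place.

93.7 : 100.0 : 35.6 : 4.2

Expanding (0.73762 + 0.26238)^3:
P(M) = 0.73762^3 = 0.401327
P(M+2) = 3 × 0.73762^2 × 0.26238^1 = 0.428270
P(M+4) = 3 × 0.73762^1 × 0.26238^2 = 0.152341
P(M+6) = 0.26238^3 = 0.018063
The M+2 peak is largest (0.428270); scaling to 100 gives 93.7 : 100.0 : 35.6 : 4.2.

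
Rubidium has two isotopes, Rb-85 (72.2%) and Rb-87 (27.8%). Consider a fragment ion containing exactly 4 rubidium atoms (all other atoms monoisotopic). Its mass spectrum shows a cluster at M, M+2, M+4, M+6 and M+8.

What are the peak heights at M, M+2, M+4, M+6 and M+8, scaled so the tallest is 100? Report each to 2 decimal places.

64.93 : 100.00 : 57.76 : 14.83 : 1.43

The 4 Rb atoms are independent, so intensities follow the terms of (0.722 + 0.278)^4.
P(M) = 0.722^4 = 0.271737
P(M+2) = 4 × 0.722^3 × 0.278^1 = 0.418520
P(M+4) = 6 × 0.722^2 × 0.278^2 = 0.241721
P(M+6) = 4 × 0.722^1 × 0.278^3 = 0.062049
P(M+8) = 0.278^4 = 0.005973
The M+2 peak is largest (0.418520); scaling to 100 gives 64.93 : 100.00 : 57.76 : 14.83 : 1.43.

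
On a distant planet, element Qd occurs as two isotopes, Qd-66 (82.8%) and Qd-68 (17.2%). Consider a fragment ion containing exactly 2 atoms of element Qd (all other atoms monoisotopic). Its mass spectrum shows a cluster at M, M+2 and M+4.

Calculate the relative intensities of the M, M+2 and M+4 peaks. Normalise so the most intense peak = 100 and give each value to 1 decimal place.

The 2 Qd atoms are independent, so intensities follow the terms of (0.828 + 0.172)^2.
P(M) = 0.828^2 = 0.685584
P(M+2) = 2 × 0.828^1 × 0.172^1 = 0.284832
P(M+4) = 0.172^2 = 0.029584
The M peak is largest (0.685584); scaling to 100 gives 100.0 : 41.5 : 4.3.

100.0 : 41.5 : 4.3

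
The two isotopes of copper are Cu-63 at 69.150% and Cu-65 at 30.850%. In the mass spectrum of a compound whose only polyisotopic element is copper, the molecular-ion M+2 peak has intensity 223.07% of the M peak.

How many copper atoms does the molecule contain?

5

With n Cu atoms, P(M+2)/P(M) = C(n,1)·p^(n−1)q / p^n = n·q/p = n · 0.30850/0.69150.
n = 2.2307 × 0.69150/0.30850 = 5.00 ≈ 5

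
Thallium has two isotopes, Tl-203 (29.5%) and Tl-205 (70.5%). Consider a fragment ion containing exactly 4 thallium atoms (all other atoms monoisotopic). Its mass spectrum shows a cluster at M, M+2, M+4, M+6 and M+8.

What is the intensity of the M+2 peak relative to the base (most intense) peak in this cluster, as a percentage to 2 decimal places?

Binomial terms of (0.295 + 0.705)^4: M 0.0076, M+2 0.0724, M+4 0.2595, M+6 0.4135, M+8 0.2470 → M+6 is the base peak.
P(M+6) = C(4,3) × 0.295^1 × 0.705^3 = 4 × 0.2950 × 0.35040263 = 0.413475 (base)
P(M+2) = C(4,1) × 0.295^3 × 0.705^1 = 4 × 0.02567237 × 0.7050 = 0.072396
Relative intensity = 0.072396 / 0.413475 × 100 = 17.51

17.51%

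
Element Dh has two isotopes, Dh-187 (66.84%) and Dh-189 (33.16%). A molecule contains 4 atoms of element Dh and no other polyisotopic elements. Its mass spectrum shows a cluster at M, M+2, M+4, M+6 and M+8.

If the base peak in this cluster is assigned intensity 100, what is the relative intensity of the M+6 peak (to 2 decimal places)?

24.61

Term probabilities: M 0.1996, M+2 0.3961, M+4 0.2947, M+6 0.0975, M+8 0.0121. Base peak = M+2.
P(M+2) = C(4,1) × 0.6684^3 × 0.3316^1 = 4 × 0.29861342 × 0.3316 = 0.396081 (base)
P(M+6) = C(4,3) × 0.6684^1 × 0.3316^3 = 4 × 0.6684 × 0.03646226 = 0.097485
Relative intensity = 0.097485 / 0.396081 × 100 = 24.61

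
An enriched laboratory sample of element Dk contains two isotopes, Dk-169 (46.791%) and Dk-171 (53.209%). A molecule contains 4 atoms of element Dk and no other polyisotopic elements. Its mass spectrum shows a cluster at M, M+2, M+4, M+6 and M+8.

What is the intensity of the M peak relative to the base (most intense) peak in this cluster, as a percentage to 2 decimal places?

Term probabilities: M 0.0479, M+2 0.2180, M+4 0.3719, M+6 0.2820, M+8 0.0802. Base peak = M+4.
P(M+4) = C(4,2) × 0.46791^2 × 0.53209^2 = 6 × 0.21893977 × 0.28311977 = 0.371917 (base)
P(M) = C(4,0) × 0.46791^4 × 0.53209^0 = 1 × 0.04793462 × 1.0000 = 0.047935
Relative intensity = 0.047935 / 0.371917 × 100 = 12.89

12.89%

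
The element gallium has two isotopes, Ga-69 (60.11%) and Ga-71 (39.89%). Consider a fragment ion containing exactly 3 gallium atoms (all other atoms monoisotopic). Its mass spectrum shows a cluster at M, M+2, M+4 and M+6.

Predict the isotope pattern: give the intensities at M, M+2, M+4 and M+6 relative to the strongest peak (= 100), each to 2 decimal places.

The 3 Ga atoms are independent, so intensities follow the terms of (0.6011 + 0.3989)^3.
P(M) = 0.6011^3 = 0.217190
P(M+2) = 3 × 0.6011^2 × 0.3989^1 = 0.432393
P(M+4) = 3 × 0.6011^1 × 0.3989^2 = 0.286943
P(M+6) = 0.3989^3 = 0.063473
The M+2 peak is largest (0.432393); scaling to 100 gives 50.23 : 100.00 : 66.36 : 14.68.

50.23 : 100.00 : 66.36 : 14.68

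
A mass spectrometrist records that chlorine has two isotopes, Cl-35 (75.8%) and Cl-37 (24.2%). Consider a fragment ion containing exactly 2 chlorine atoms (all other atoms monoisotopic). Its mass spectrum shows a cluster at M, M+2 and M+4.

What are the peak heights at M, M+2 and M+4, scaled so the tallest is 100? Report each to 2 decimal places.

Expanding (0.758 + 0.242)^2:
P(M) = 0.758^2 = 0.574564
P(M+2) = 2 × 0.758^1 × 0.242^1 = 0.366872
P(M+4) = 0.242^2 = 0.058564
The M peak is largest (0.574564); scaling to 100 gives 100.00 : 63.85 : 10.19.

100.00 : 63.85 : 10.19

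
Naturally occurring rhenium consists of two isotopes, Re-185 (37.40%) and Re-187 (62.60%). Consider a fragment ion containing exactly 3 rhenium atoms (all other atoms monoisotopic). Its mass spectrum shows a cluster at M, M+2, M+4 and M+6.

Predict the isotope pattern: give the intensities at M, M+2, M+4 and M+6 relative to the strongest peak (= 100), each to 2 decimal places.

Expanding (0.3740 + 0.6260)^3:
P(M) = 0.3740^3 = 0.052314
P(M+2) = 3 × 0.3740^2 × 0.6260^1 = 0.262687
P(M+4) = 3 × 0.3740^1 × 0.6260^2 = 0.439685
P(M+6) = 0.6260^3 = 0.245314
The M+4 peak is largest (0.439685); scaling to 100 gives 11.90 : 59.74 : 100.00 : 55.79.

11.90 : 59.74 : 100.00 : 55.79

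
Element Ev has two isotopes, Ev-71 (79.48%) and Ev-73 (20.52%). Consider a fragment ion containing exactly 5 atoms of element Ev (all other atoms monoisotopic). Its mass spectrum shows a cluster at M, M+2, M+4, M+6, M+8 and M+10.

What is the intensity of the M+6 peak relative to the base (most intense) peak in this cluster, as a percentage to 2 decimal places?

(0.7948 + 0.2052)^5 gives M 0.3172, M+2 0.4094, M+4 0.2114, M+6 0.0546, M+8 0.0070, M+10 0.0004; the largest is M+2.
P(M+2) = C(5,1) × 0.7948^4 × 0.2052^1 = 5 × 0.39905378 × 0.2052 = 0.409429 (base)
P(M+6) = C(5,3) × 0.7948^2 × 0.2052^3 = 10 × 0.63170704 × 0.00864036 = 0.054582
Relative intensity = 0.054582 / 0.409429 × 100 = 13.33

13.33%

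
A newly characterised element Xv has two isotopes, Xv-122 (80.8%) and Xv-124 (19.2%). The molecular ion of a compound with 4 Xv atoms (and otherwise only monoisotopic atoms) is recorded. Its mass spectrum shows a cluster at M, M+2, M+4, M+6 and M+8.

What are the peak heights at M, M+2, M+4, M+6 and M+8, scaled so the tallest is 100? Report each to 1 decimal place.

100.0 : 95.0 : 33.9 : 5.4 : 0.3

Expanding (0.808 + 0.192)^4:
P(M) = 0.808^4 = 0.426231
P(M+2) = 4 × 0.808^3 × 0.192^1 = 0.405131
P(M+4) = 6 × 0.808^2 × 0.192^2 = 0.144403
P(M+6) = 4 × 0.808^1 × 0.192^3 = 0.022876
P(M+8) = 0.192^4 = 0.001359
The M peak is largest (0.426231); scaling to 100 gives 100.0 : 95.0 : 33.9 : 5.4 : 0.3.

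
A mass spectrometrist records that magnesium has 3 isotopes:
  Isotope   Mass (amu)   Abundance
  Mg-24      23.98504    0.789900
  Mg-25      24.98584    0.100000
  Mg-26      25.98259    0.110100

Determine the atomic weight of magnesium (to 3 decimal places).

The abundance-weighted mean is 0.789900 × 23.98504 + 0.100000 × 24.98584 + 0.110100 × 25.98259
= 18.945783 + 2.498584 + 2.860683 = 24.305050 amu

24.305 amu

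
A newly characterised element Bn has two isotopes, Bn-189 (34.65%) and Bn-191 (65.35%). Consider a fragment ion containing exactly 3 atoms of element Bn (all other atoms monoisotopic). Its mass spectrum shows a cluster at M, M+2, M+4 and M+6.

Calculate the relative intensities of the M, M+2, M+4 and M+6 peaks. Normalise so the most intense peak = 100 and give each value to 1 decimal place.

9.4 : 53.0 : 100.0 : 62.9

The 3 Bn atoms are independent, so intensities follow the terms of (0.3465 + 0.6535)^3.
P(M) = 0.3465^3 = 0.041602
P(M+2) = 3 × 0.3465^2 × 0.6535^1 = 0.235382
P(M+4) = 3 × 0.3465^1 × 0.6535^2 = 0.443931
P(M+6) = 0.6535^3 = 0.279085
The M+4 peak is largest (0.443931); scaling to 100 gives 9.4 : 53.0 : 100.0 : 62.9.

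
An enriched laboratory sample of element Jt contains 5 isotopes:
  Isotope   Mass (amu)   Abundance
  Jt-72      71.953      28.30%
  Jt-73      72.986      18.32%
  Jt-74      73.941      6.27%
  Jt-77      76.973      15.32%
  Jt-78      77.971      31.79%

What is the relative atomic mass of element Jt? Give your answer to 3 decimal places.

Weight each isotope mass by its fractional abundance: 0.2830 × 71.953 + 0.1832 × 72.986 + 0.0627 × 73.941 + 0.1532 × 76.973 + 0.3179 × 77.971
= 20.3627 + 13.3710 + 4.6361 + 11.7923 + 24.7870 = 74.9491 amu

74.949 amu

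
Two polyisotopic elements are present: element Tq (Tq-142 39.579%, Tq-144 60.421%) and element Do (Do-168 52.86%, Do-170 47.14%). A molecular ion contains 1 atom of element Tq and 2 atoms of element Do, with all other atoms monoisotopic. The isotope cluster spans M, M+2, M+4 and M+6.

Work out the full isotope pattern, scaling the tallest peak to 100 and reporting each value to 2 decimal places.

28.42 : 94.09 : 100.00 : 34.51

Element Tq pattern (n=1): 0.39579 : 0.60421
Element Do pattern (n=2): 0.27941796 : 0.49836408 : 0.22221796
Convolve the two distributions (both contribute in 2-u steps):
  M: 0.39579×0.27941796 = 0.110591
  M+2: 0.39579×0.49836408 + 0.60421×0.27941796 = 0.366075
  M+4: 0.39579×0.22221796 + 0.60421×0.49836408 = 0.389068
  M+6: 0.60421×0.22221796 = 0.134266
Scale to base peak (0.389068) = 100: 28.42 : 94.09 : 100.00 : 34.51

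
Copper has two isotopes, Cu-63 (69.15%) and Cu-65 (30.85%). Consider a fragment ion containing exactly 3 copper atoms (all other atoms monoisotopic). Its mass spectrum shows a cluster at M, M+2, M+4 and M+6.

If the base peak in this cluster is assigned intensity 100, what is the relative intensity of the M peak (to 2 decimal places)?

Binomial terms of (0.6915 + 0.3085)^3: M 0.3307, M+2 0.4425, M+4 0.1974, M+6 0.0294 → M+2 is the base peak.
P(M+2) = C(3,1) × 0.6915^2 × 0.3085^1 = 3 × 0.47817225 × 0.3085 = 0.442548 (base)
P(M) = C(3,0) × 0.6915^3 × 0.3085^0 = 1 × 0.33065611 × 1.0000 = 0.330656
Relative intensity = 0.330656 / 0.442548 × 100 = 74.72

74.72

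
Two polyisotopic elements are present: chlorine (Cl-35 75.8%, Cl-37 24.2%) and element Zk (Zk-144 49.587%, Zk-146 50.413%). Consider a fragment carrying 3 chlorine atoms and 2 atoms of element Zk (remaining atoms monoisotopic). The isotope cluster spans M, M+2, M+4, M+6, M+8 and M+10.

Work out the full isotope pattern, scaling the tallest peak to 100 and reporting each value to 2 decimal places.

Chlorine pattern (n=3): 0.43551951 : 0.41713346 : 0.13317454 : 0.01417249
Element Zk pattern (n=2): 0.24588706 : 0.49996589 : 0.25414706
Convolve the two distributions (both contribute in 2-u steps):
  M: 0.43551951×0.24588706 = 0.107089
  M+2: 0.43551951×0.49996589 + 0.41713346×0.24588706 = 0.320313
  M+4: 0.43551951×0.25414706 + 0.41713346×0.49996589 + 0.13317454×0.24588706 = 0.351984
  M+6: 0.41713346×0.25414706 + 0.13317454×0.49996589 + 0.01417249×0.24588706 = 0.176081
  M+8: 0.13317454×0.25414706 + 0.01417249×0.49996589 = 0.040932
  M+10: 0.01417249×0.25414706 = 0.003602
Scale to base peak (0.351984) = 100: 30.42 : 91.00 : 100.00 : 50.03 : 11.63 : 1.02

30.42 : 91.00 : 100.00 : 50.03 : 11.63 : 1.02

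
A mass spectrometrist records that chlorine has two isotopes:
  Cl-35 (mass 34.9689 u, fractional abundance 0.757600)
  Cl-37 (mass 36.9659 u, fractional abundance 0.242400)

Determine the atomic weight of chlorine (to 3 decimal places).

The abundance-weighted mean is 0.757600 × 34.9689 + 0.242400 × 36.9659
= 26.49244 + 8.96053 = 35.45297 u

35.453 u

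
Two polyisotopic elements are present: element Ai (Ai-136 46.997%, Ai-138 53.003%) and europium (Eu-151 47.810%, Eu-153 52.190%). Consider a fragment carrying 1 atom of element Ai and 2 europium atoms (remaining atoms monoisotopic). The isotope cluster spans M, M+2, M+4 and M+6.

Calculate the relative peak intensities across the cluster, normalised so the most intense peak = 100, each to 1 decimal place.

27.4 : 90.6 : 100.0 : 36.8

Element Ai pattern (n=1): 0.46997 : 0.53003
Europium pattern (n=2): 0.22857961 : 0.49904078 : 0.27237961
Convolve the two distributions (both contribute in 2-u steps):
  M: 0.46997×0.22857961 = 0.107426
  M+2: 0.46997×0.49904078 + 0.53003×0.22857961 = 0.355688
  M+4: 0.46997×0.27237961 + 0.53003×0.49904078 = 0.392517
  M+6: 0.53003×0.27237961 = 0.144369
Scale to base peak (0.392517) = 100: 27.4 : 90.6 : 100.0 : 36.8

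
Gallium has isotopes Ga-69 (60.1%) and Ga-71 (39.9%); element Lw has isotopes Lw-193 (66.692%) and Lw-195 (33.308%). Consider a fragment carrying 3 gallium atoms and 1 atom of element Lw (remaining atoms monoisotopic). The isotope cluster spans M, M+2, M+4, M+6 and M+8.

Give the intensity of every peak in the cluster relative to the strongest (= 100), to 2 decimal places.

Gallium pattern (n=3): 0.2170818 : 0.4323576 : 0.2870394 : 0.0635212
Element Lw pattern (n=1): 0.66692 : 0.33308
Convolve the two distributions (both contribute in 2-u steps):
  M: 0.2170818×0.66692 = 0.144776
  M+2: 0.2170818×0.33308 + 0.4323576×0.66692 = 0.360654
  M+4: 0.4323576×0.33308 + 0.2870394×0.66692 = 0.335442
  M+6: 0.2870394×0.33308 + 0.0635212×0.66692 = 0.137971
  M+8: 0.0635212×0.33308 = 0.021158
Scale to base peak (0.360654) = 100: 40.14 : 100.00 : 93.01 : 38.26 : 5.87

40.14 : 100.00 : 93.01 : 38.26 : 5.87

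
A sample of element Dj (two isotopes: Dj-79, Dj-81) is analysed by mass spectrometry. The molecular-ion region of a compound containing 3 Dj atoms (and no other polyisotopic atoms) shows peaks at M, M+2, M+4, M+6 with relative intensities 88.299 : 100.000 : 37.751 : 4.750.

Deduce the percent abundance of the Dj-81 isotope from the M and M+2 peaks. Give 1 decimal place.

27.4%

Let p = fractional abundance of Dj-79. I(M+2)/I(M) = [C(3,1)·p^2·(1−p)] / p^3 = 3·(1−p)/p = 100.000/88.299 = 1.1325
(1−p)/p = 1.1325/3 = 0.3775  ⇒  p = 1/(1 + 0.3775) = 0.7260
Dj-79: 72.6%, Dj-81: 27.4%.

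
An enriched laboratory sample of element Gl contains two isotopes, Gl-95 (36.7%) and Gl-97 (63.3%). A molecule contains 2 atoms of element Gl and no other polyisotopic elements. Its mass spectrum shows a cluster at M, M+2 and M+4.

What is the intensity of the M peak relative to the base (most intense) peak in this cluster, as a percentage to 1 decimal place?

29.0%

Binomial terms of (0.367 + 0.633)^2: M 0.1347, M+2 0.4646, M+4 0.4007 → M+2 is the base peak.
P(M+2) = C(2,1) × 0.367^1 × 0.633^1 = 2 × 0.3670 × 0.6330 = 0.464622 (base)
P(M) = C(2,0) × 0.367^2 × 0.633^0 = 1 × 0.134689 × 1.0000 = 0.134689
Relative intensity = 0.134689 / 0.464622 × 100 = 29.0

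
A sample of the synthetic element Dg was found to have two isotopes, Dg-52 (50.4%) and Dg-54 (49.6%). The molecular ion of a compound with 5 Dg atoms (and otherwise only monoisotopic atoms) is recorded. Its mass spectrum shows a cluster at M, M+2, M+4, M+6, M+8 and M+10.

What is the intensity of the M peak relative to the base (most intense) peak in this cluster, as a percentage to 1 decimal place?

Binomial terms of (0.504 + 0.496)^5: M 0.0325, M+2 0.1600, M+4 0.3150, M+6 0.3100, M+8 0.1525, M+10 0.0300 → M+4 is the base peak.
P(M+4) = C(5,2) × 0.504^3 × 0.496^2 = 10 × 0.12802406 × 0.246016 = 0.314960 (base)
P(M) = C(5,0) × 0.504^5 × 0.496^0 = 1 × 0.03252016 × 1.0000 = 0.032520
Relative intensity = 0.032520 / 0.314960 × 100 = 10.3

10.3%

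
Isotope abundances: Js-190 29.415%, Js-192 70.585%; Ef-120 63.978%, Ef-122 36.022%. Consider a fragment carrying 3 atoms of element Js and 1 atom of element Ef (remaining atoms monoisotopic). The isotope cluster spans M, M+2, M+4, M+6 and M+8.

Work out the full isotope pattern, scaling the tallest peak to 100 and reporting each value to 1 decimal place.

Element Js pattern (n=3): 0.0254511 : 0.18321937 : 0.43965797 : 0.35167157
Element Ef pattern (n=1): 0.63978 : 0.36022
Convolve the two distributions (both contribute in 2-u steps):
  M: 0.0254511×0.63978 = 0.016283
  M+2: 0.0254511×0.36022 + 0.18321937×0.63978 = 0.126388
  M+4: 0.18321937×0.36022 + 0.43965797×0.63978 = 0.347284
  M+6: 0.43965797×0.36022 + 0.35167157×0.63978 = 0.383366
  M+8: 0.35167157×0.36022 = 0.126679
Scale to base peak (0.383366) = 100: 4.2 : 33.0 : 90.6 : 100.0 : 33.0

4.2 : 33.0 : 90.6 : 100.0 : 33.0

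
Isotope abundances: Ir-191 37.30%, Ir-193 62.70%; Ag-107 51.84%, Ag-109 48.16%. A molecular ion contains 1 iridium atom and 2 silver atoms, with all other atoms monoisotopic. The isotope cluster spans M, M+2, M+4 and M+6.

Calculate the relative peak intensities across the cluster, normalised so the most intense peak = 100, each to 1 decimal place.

25.1 : 88.8 : 100.0 : 36.4

Iridium pattern (n=1): 0.3730 : 0.6270
Silver pattern (n=2): 0.26873856 : 0.49932288 : 0.23193856
Convolve the two distributions (both contribute in 2-u steps):
  M: 0.3730×0.26873856 = 0.100239
  M+2: 0.3730×0.49932288 + 0.6270×0.26873856 = 0.354747
  M+4: 0.3730×0.23193856 + 0.6270×0.49932288 = 0.399589
  M+6: 0.6270×0.23193856 = 0.145425
Scale to base peak (0.399589) = 100: 25.1 : 88.8 : 100.0 : 36.4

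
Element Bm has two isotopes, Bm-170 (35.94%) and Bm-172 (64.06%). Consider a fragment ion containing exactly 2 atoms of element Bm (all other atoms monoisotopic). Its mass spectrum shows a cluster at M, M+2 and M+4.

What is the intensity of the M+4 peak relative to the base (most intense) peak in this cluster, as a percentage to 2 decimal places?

89.12%

(0.3594 + 0.6406)^2 gives M 0.1292, M+2 0.4605, M+4 0.4104; the largest is M+2.
P(M+2) = C(2,1) × 0.3594^1 × 0.6406^1 = 2 × 0.3594 × 0.6406 = 0.460463 (base)
P(M+4) = C(2,2) × 0.3594^0 × 0.6406^2 = 1 × 1.0000 × 0.41036836 = 0.410368
Relative intensity = 0.410368 / 0.460463 × 100 = 89.12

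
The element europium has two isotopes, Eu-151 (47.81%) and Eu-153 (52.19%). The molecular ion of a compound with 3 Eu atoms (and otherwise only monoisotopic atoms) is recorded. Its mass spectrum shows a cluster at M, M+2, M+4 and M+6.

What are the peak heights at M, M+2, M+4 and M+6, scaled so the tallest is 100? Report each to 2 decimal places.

27.97 : 91.61 : 100.00 : 36.39

Each Eu atom is independently Eu-151 (p = 0.4781) or Eu-153 (q = 0.5219); the cluster is the binomial expansion (p + q)^3.
P(M) = 0.4781^3 = 0.109284
P(M+2) = 3 × 0.4781^2 × 0.5219^1 = 0.357887
P(M+4) = 3 × 0.4781^1 × 0.5219^2 = 0.390674
P(M+6) = 0.5219^3 = 0.142155
The M+4 peak is largest (0.390674); scaling to 100 gives 27.97 : 91.61 : 100.00 : 36.39.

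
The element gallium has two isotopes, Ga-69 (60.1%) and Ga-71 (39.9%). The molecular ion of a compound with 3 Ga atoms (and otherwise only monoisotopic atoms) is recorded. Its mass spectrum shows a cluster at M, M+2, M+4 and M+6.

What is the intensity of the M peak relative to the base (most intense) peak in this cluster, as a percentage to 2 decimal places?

50.21%

Binomial terms of (0.601 + 0.399)^3: M 0.2171, M+2 0.4324, M+4 0.2870, M+6 0.0635 → M+2 is the base peak.
P(M+2) = C(3,1) × 0.601^2 × 0.399^1 = 3 × 0.361201 × 0.3990 = 0.432358 (base)
P(M) = C(3,0) × 0.601^3 × 0.399^0 = 1 × 0.2170818 × 1.0000 = 0.217082
Relative intensity = 0.217082 / 0.432358 × 100 = 50.21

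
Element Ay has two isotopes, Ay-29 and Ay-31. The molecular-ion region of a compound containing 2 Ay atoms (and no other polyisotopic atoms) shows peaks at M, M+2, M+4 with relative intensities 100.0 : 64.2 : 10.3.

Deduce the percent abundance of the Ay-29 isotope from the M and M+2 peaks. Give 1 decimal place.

Let p = fractional abundance of Ay-29. I(M+2)/I(M) = [C(2,1)·p^1·(1−p)] / p^2 = 2·(1−p)/p = 64.2/100.0 = 0.6420
(1−p)/p = 0.6420/2 = 0.3210  ⇒  p = 1/(1 + 0.3210) = 0.7570
Ay-29: 75.7%, Ay-31: 24.3%.

75.7%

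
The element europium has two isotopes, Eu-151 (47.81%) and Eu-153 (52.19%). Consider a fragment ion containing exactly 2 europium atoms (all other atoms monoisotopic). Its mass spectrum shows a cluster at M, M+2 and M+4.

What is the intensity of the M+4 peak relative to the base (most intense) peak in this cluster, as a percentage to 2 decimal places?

Term probabilities: M 0.2286, M+2 0.4990, M+4 0.2724. Base peak = M+2.
P(M+2) = C(2,1) × 0.4781^1 × 0.5219^1 = 2 × 0.4781 × 0.5219 = 0.499041 (base)
P(M+4) = C(2,2) × 0.4781^0 × 0.5219^2 = 1 × 1.0000 × 0.27237961 = 0.272380
Relative intensity = 0.272380 / 0.499041 × 100 = 54.58

54.58%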